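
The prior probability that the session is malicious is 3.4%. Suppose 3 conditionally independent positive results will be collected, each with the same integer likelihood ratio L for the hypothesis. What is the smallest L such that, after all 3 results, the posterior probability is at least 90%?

7

Prior odds = 0.034/0.966 = 17/483.
Target odds = 0.9/0.1 = 9.
Need L³ ≥ 9 ÷ (17/483) = 4347/17.
6³ = 216 < 4347/17 ≤ 343 = 7³, so L = 7.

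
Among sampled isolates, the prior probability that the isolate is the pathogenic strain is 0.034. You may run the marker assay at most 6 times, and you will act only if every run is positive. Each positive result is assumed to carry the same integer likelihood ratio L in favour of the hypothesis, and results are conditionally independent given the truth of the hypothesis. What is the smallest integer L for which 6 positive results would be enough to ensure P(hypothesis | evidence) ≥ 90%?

Prior odds = 0.034/0.966 = 17/483.
Target odds = 0.9/0.1 = 9.
Need L⁶ ≥ 9 ÷ (17/483) = 4347/17.
2⁶ = 64 < 4347/17 ≤ 729 = 3⁶, so L = 3.

3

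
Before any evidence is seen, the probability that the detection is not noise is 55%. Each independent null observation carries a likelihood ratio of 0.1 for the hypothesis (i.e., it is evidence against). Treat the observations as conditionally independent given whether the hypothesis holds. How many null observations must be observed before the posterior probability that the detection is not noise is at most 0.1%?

4

Prior odds = 0.55/0.45 = 11/9.
Likelihood ratio per null observation = 0.1.
Target posterior odds = 0.001/0.999 = 1/999.
Require 0.1ⁿ ≤ 1/999 ÷ (11/9) = 1/1221.
0.1³ = 0.001 is still above 1/1221 but 0.1⁴ = 0.0001 is at or below it, so n = 4.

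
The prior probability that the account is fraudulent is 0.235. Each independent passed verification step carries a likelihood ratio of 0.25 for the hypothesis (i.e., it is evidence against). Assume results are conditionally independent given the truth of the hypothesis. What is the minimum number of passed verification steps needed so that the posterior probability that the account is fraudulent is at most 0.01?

Prior odds = 0.235/0.765 = 47/153.
Likelihood ratio per passed verification step = 0.25.
Target odds: 0.01 ÷ 0.99 = 1/99.
Require 0.25ⁿ ≤ 1/99 ÷ (47/153) = 17/517.
0.25² = 0.0625 is still above 17/517 but 0.25³ = 0.015625 is at or below it, so n = 3.

3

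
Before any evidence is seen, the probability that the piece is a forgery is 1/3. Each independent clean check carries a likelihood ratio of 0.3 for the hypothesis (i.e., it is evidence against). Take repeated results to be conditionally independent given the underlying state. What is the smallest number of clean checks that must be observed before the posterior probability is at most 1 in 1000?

6

Prior odds = (1/3)/(2/3) = 0.5.
Likelihood ratio per clean check = 0.3.
Target posterior odds = 0.001/0.999 = 1/999.
Require 0.3ⁿ ≤ 1/999 ÷ 0.5 = 2/999.
0.3⁵ = 243/100000 is still above 2/999 but 0.3⁶ = 729/1000000 is at or below it, so n = 6.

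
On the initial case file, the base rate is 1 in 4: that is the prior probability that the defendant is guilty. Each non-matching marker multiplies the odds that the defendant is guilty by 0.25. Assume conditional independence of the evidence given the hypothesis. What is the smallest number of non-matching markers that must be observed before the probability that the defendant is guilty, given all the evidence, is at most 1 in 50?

3

Prior odds = 0.25/0.75 = 1/3.
Likelihood ratio per non-matching marker = 0.25.
Target posterior odds = 0.02/0.98 = 1/49.
Require 0.25ⁿ ≤ 1/49 ÷ (1/3) = 3/49.
0.25² = 0.0625 is still above 3/49 but 0.25³ = 0.015625 is at or below it, so n = 3.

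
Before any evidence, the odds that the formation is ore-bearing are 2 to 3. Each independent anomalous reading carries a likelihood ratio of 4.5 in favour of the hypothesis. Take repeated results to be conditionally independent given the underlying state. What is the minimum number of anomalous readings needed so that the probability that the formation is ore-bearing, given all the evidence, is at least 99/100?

Prior odds = 2/3.
Likelihood ratio per anomalous reading = 4.5.
Target odds: 0.99 ÷ 0.01 = 99.
Need (2/3) × 4.5ⁿ ≥ 99, i.e. 4.5ⁿ ≥ 148.5.
4.5³ = 91.125 falls short of 148.5 but 4.5⁴ = 410.0625 reaches it, so n = 4.

4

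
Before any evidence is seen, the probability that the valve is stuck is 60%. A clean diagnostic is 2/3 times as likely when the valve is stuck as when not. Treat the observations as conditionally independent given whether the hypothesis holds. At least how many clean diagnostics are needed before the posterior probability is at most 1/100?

13

Prior odds: 0.6 ÷ 0.4 = 1.5.
Likelihood ratio per clean diagnostic = 2/3.
Target posterior odds = 0.01/0.99 = 1/99.
Require (2/3)ⁿ ≤ 1/99 ÷ 1.5 = 2/297.
(2/3)¹² = 4096/531441 is still above 2/297 but (2/3)¹³ = 8192/1594323 is at or below it, so n = 13.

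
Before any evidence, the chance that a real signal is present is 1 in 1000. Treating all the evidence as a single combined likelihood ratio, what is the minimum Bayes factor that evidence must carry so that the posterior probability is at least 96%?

Prior odds = 0.001/0.999 = 1/999.
Target odds = 0.96/0.04 = 24.
Required Bayes factor = 24 ÷ (1/999) = 23976.

23976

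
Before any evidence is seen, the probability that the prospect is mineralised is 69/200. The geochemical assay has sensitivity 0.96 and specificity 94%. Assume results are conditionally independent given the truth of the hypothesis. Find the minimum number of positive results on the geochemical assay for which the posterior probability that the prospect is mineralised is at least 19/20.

2

Prior odds = 0.345/0.655 = 69/131.
False-positive rate = 1 − 0.94 = 0.06; likelihood ratio of a positive = 0.96/0.06 = 16.
Target odds: 0.95 ÷ 0.05 = 19.
Need (69/131) × 16ⁿ ≥ 19, i.e. 16ⁿ ≥ 2489/69.
16¹ = 16 falls short of 2489/69 but 16² = 256 reaches it, so n = 2.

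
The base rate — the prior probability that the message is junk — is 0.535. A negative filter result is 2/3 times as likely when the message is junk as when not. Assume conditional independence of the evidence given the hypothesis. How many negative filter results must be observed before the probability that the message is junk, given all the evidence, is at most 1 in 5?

4

Prior odds = 0.535/0.465 = 107/93.
Likelihood ratio per negative filter result = 2/3.
Target posterior odds = 0.2/0.8 = 0.25.
Need (107/93) × (2/3)ⁿ ≤ 0.25, i.e. (2/3)ⁿ ≤ 93/428.
(2/3)³ = 8/27 is still above 93/428 but (2/3)⁴ = 16/81 is at or below it, so n = 4.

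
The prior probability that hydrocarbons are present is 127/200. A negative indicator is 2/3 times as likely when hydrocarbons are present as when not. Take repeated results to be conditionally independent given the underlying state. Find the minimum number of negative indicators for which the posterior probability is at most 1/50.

11

Prior odds: 0.635 ÷ 0.365 = 127/73.
Likelihood ratio per negative indicator = 2/3.
Target posterior odds = 0.02/0.98 = 1/49.
Require (2/3)ⁿ ≤ 1/49 ÷ (127/73) = 73/6223.
(2/3)¹⁰ = 1024/59049 is still above 73/6223 but (2/3)¹¹ = 2048/177147 is at or below it, so n = 11.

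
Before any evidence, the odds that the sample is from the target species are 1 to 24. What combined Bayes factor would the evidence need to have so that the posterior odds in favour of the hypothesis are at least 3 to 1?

Prior odds = 1/24.
Target odds = 3.
Required Bayes factor = 3 ÷ (1/24) = 72.

72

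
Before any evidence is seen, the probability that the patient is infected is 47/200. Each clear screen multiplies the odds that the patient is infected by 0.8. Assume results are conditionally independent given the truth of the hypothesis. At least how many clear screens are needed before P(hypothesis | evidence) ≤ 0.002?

Prior odds: 0.235 ÷ 0.765 = 47/153.
Likelihood ratio per clear screen = 0.8.
Target odds: 0.002 ÷ 0.998 = 1/499.
Need (47/153) × 0.8ⁿ ≤ 1/499, i.e. 0.8ⁿ ≤ 153/23453.
0.8²² ≈0.0073787 is still above 153/23453 but 0.8²³ ≈0.00590296 is at or below it, so n = 23.

23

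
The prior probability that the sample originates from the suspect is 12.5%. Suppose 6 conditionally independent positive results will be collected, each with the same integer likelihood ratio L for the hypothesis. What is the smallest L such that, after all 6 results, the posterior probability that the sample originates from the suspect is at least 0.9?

2

Prior odds = 0.125/0.875 = 1/7.
Target odds = 0.9/0.1 = 9.
Need L⁶ ≥ 9 ÷ (1/7) = 63.
1⁶ = 1 < 63 ≤ 64 = 2⁶, so L = 2.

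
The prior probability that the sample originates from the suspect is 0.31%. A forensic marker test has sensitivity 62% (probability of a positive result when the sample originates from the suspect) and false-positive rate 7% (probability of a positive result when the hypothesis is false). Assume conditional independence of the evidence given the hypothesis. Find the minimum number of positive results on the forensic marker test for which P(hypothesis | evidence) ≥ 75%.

4

Prior odds: 0.0031 ÷ 0.9969 = 31/9969.
Likelihood ratio of a positive result = 0.62/0.07 = 62/7.
Target odds: 0.75 ÷ 0.25 = 3.
Need (31/9969) × (62/7)ⁿ ≥ 3, i.e. (62/7)ⁿ ≥ 29907/31.
(62/7)³ = 238328/343 falls short of 29907/31 but (62/7)⁴ = 14776336/2401 reaches it, so n = 4.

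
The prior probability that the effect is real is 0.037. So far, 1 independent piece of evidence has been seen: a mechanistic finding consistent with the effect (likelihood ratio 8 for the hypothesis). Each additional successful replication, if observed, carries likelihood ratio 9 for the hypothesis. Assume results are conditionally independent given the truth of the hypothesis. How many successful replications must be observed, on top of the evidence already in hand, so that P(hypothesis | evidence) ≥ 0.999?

Prior odds = 0.037/0.963 = 37/963.
Bayes factor of the evidence already in hand = 8.
Odds after that evidence = (37/963) × 8 = 296/963.
Target odds = 0.999/0.001 = 999.
Need 9ⁿ ≥ 999 ÷ (296/963) = 3250.125.
9³ = 729 falls short of 3250.125 but 9⁴ = 6561 reaches it, so n = 4.

4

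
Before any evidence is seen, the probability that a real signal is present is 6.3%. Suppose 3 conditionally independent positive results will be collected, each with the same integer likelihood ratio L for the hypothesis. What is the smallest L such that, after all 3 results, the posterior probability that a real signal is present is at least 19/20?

7

Prior odds = 0.063/0.937 = 63/937.
Target odds = 0.95/0.05 = 19.
Need L³ ≥ 19 ÷ (63/937) = 17803/63.
6³ = 216 < 17803/63 ≤ 343 = 7³, so L = 7.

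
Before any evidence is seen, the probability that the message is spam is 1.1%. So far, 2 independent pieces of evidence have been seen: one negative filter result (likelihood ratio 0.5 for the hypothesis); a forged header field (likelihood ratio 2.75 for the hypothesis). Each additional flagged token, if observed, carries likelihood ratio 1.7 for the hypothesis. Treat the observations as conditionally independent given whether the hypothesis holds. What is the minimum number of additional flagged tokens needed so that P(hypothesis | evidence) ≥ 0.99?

17

Prior odds = 0.011/0.989 = 11/989.
Combined Bayes factor of the evidence already in hand = 0.5 × 2.75 = 1.375.
Odds after that evidence = (11/989) × 1.375 = 121/7912.
Target odds = 0.99/0.01 = 99.
Need 1.7ⁿ ≥ 99 ÷ (121/7912) = 71208/11.
1.7¹⁶ ≈4866.12 falls short of 71208/11 but 1.7¹⁷ ≈8272.4 reaches it, so n = 17.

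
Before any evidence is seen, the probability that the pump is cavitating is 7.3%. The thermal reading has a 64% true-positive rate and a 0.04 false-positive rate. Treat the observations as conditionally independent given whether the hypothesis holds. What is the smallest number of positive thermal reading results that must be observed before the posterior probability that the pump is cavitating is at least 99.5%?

3

Prior odds: 0.073 ÷ 0.927 = 73/927.
Likelihood ratio of a positive result = 0.64/0.04 = 16.
Target posterior odds = 0.995/0.005 = 199.
Need (73/927) × 16ⁿ ≥ 199, i.e. 16ⁿ ≥ 184473/73.
16² = 256 falls short of 184473/73 but 16³ = 4096 reaches it, so n = 3.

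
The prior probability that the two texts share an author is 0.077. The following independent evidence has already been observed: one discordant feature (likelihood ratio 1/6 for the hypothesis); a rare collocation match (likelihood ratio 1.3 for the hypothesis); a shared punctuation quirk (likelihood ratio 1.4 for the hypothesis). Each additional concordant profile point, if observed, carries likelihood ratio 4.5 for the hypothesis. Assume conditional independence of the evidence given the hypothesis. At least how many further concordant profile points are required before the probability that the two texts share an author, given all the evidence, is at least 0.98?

Prior odds = 0.077/0.923 = 77/923.
Combined Bayes factor of the evidence already in hand = (1/6) × 1.3 × 1.4 = 91/300.
Odds after that evidence = (77/923) × 91/300 = 539/21300.
Target odds = 0.98/0.02 = 49.
Need 4.5ⁿ ≥ 49 ÷ (539/21300) = 21300/11.
4.5⁵ = 1845.28125 falls short of 21300/11 but 4.5⁶ = 8303.765625 reaches it, so n = 6.

6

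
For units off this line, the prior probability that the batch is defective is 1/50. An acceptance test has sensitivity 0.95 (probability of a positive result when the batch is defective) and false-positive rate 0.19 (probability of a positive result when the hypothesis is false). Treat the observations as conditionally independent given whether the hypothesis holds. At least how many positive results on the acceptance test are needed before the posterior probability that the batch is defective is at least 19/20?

5

Prior odds = 0.02/0.98 = 1/49.
Likelihood ratio of a positive result = 0.95/0.19 = 5.
Target posterior odds = 0.95/0.05 = 19.
Require 5ⁿ ≥ 19 ÷ (1/49) = 931.
5⁴ = 625 falls short of 931 but 5⁵ = 3125 reaches it, so n = 5.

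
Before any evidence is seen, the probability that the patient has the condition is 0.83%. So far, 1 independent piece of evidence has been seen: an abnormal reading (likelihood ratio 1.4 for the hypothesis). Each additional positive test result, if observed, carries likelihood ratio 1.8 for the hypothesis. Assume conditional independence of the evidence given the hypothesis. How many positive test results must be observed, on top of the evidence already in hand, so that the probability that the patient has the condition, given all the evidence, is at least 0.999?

20

Prior odds = 0.0083/0.9917 = 83/9917.
Bayes factor of the evidence already in hand = 1.4.
Odds after that evidence = (83/9917) × 1.4 = 581/49585.
Target odds = 0.999/0.001 = 999.
Need 1.8ⁿ ≥ 999 ÷ (581/49585) = 49535415/581.
1.8¹⁹ ≈70823.5 falls short of 49535415/581 but 1.8²⁰ ≈127482 reaches it, so n = 20.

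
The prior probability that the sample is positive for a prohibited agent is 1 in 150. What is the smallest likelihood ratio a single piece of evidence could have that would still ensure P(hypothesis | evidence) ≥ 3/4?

447

Prior odds = (1/150)/(149/150) = 1/149.
Target odds = 0.75/0.25 = 3.
Required Bayes factor = 3 ÷ (1/149) = 447.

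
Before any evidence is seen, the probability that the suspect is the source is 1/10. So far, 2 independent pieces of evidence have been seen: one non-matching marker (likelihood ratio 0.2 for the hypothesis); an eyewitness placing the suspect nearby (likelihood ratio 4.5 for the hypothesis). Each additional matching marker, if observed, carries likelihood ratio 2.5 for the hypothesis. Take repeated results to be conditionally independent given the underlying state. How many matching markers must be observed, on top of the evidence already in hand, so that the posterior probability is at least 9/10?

Prior odds = 0.1/0.9 = 1/9.
Combined Bayes factor of the evidence already in hand = 0.2 × 4.5 = 0.9.
Odds after that evidence = (1/9) × 0.9 = 0.1.
Target odds = 0.9/0.1 = 9.
Need 2.5ⁿ ≥ 9 ÷ 0.1 = 90.
2.5⁴ = 39.0625 falls short of 90 but 2.5⁵ = 97.65625 reaches it, so n = 5.

5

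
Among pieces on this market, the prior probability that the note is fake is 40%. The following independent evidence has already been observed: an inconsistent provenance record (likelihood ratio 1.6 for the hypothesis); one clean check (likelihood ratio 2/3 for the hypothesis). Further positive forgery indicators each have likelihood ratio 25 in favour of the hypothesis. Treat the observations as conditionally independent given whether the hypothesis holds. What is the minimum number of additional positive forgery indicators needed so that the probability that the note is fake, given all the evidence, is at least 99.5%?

2

Prior odds = 0.4/0.6 = 2/3.
Combined Bayes factor of the evidence already in hand = 1.6 × (2/3) = 16/15.
Odds after that evidence = (2/3) × 16/15 = 32/45.
Target odds = 0.995/0.005 = 199.
Need 25ⁿ ≥ 199 ÷ (32/45) = 279.84375.
25¹ = 25 falls short of 279.84375 but 25² = 625 reaches it, so n = 2.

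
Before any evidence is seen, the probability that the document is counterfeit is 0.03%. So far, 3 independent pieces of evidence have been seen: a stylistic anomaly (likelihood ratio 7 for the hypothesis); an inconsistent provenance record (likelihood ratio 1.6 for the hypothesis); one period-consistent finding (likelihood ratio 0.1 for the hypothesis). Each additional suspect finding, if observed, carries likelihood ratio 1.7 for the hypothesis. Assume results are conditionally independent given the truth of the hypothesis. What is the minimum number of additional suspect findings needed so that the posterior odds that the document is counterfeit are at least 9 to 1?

20

Prior odds = 0.0003/0.9997 = 3/9997.
Combined Bayes factor of the evidence already in hand = 7 × 1.6 × 0.1 = 1.12.
Odds after that evidence = (3/9997) × 1.12 = 84/249925.
Target odds = 9.
Need 1.7ⁿ ≥ 9 ÷ (84/249925) = 749775/28.
1.7¹⁹ ≈23907.2 falls short of 749775/28 but 1.7²⁰ ≈40642.3 reaches it, so n = 20.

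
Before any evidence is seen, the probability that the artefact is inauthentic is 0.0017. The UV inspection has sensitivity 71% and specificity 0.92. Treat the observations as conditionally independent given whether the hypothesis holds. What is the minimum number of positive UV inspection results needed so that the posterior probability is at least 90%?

Prior odds = 0.0017/0.9983 = 17/9983.
False-positive rate = 1 − 0.92 = 0.08; likelihood ratio of a positive = 0.71/0.08 = 8.875.
Target posterior odds = 0.9/0.1 = 9.
Need (17/9983) × 8.875ⁿ ≥ 9, i.e. 8.875ⁿ ≥ 89847/17.
8.875³ = 357911/512 falls short of 89847/17 but 8.875⁴ = 25411681/4096 reaches it, so n = 4.

4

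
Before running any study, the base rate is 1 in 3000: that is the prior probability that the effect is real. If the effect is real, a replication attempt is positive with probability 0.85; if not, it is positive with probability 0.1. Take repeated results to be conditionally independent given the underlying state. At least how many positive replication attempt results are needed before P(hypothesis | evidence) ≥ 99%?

Prior odds: (1/3000) ÷ (2999/3000) = 1/2999.
Likelihood ratio of a positive = 0.85/0.1 = 8.5.
Target posterior odds = 0.99/0.01 = 99.
Need (1/2999) × 8.5ⁿ ≥ 99, i.e. 8.5ⁿ ≥ 296901.
8.5⁵ = 44370.53125 falls short of 296901 but 8.5⁶ = 24137569/64 reaches it, so n = 6.

6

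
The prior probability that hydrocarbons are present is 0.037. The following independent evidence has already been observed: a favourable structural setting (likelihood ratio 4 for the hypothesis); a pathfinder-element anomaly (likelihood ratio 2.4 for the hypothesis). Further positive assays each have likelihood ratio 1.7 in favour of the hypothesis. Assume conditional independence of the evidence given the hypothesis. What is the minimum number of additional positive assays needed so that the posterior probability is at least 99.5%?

Prior odds = 0.037/0.963 = 37/963.
Combined Bayes factor of the evidence already in hand = 4 × 2.4 = 9.6.
Odds after that evidence = (37/963) × 9.6 = 592/1605.
Target odds = 0.995/0.005 = 199.
Need 1.7ⁿ ≥ 199 ÷ (592/1605) = 319395/592.
1.7¹¹ ≈342.719 falls short of 319395/592 but 1.7¹² ≈582.622 reaches it, so n = 12.

12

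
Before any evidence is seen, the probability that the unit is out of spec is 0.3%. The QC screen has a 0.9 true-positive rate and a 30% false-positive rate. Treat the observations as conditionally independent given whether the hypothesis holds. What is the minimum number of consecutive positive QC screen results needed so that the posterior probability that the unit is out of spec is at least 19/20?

Prior odds = 0.003/0.997 = 3/997.
Likelihood ratio of a positive result = 0.9/0.3 = 3.
Target posterior odds = 0.95/0.05 = 19.
Need (3/997) × 3ⁿ ≥ 19, i.e. 3ⁿ ≥ 18943/3.
3⁷ = 2187 falls short of 18943/3 but 3⁸ = 6561 reaches it, so n = 8.

8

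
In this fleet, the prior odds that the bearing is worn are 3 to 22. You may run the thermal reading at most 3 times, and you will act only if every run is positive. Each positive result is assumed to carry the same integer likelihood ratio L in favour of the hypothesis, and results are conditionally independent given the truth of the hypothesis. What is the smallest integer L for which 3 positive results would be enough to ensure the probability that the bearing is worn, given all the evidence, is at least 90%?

5

Prior odds = 3/22.
Target odds = 0.9/0.1 = 9.
Need L³ ≥ 9 ÷ (3/22) = 66.
4³ = 64 < 66 ≤ 125 = 5³, so L = 5.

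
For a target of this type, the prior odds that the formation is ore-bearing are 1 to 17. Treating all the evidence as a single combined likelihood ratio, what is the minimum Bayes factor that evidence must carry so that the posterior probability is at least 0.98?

833

Prior odds = 1/17.
Target odds = 0.98/0.02 = 49.
Required Bayes factor = 49 ÷ (1/17) = 833.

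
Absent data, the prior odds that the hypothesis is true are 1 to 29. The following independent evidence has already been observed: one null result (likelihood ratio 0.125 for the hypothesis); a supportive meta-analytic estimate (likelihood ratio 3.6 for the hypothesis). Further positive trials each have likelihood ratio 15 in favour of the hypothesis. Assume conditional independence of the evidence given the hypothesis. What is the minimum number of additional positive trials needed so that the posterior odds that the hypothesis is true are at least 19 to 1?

Prior odds = 1/29.
Combined Bayes factor of the evidence already in hand = 0.125 × 3.6 = 0.45.
Odds after that evidence = (1/29) × 0.45 = 9/580.
Target odds = 19.
Need 15ⁿ ≥ 19 ÷ (9/580) = 11020/9.
15² = 225 falls short of 11020/9 but 15³ = 3375 reaches it, so n = 3.

3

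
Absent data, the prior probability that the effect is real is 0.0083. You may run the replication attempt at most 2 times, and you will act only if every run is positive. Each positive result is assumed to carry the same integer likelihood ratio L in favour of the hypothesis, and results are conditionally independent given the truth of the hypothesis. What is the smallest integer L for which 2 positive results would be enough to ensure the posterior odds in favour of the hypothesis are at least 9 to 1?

Prior odds = 0.0083/0.9917 = 83/9917.
Target odds = 9.
Need L² ≥ 9 ÷ (83/9917) = 89253/83.
32² = 1024 < 89253/83 ≤ 1089 = 33², so L = 33.

33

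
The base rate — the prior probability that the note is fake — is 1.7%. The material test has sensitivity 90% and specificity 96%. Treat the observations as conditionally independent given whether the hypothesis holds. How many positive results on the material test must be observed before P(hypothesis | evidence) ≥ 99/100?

3

Prior odds: 0.017 ÷ 0.983 = 17/983.
False-positive rate = 1 − 0.96 = 0.04; likelihood ratio of a positive = 0.9/0.04 = 22.5.
Target posterior odds = 0.99/0.01 = 99.
Need (17/983) × 22.5ⁿ ≥ 99, i.e. 22.5ⁿ ≥ 97317/17.
22.5² = 506.25 falls short of 97317/17 but 22.5³ = 11390.625 reaches it, so n = 3.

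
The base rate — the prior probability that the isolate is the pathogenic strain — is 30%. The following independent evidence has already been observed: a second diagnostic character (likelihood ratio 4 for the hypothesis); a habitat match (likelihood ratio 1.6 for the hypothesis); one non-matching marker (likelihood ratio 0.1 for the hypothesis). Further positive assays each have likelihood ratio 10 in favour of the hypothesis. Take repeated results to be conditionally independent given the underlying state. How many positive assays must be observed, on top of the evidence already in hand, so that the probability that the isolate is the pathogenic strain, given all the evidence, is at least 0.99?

3

Prior odds = 0.3/0.7 = 3/7.
Combined Bayes factor of the evidence already in hand = 4 × 1.6 × 0.1 = 0.64.
Odds after that evidence = (3/7) × 0.64 = 48/175.
Target odds = 0.99/0.01 = 99.
Need 10ⁿ ≥ 99 ÷ (48/175) = 360.9375.
10² = 100 falls short of 360.9375 but 10³ = 1000 reaches it, so n = 3.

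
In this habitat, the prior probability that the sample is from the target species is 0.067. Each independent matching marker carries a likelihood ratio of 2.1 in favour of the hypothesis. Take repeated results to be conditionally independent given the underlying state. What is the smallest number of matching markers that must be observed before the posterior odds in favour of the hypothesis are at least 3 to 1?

6

Prior odds: 0.067 ÷ 0.933 = 67/933.
Likelihood ratio per matching marker = 2.1.
Target odds = 3.
Need (67/933) × 2.1ⁿ ≥ 3, i.e. 2.1ⁿ ≥ 2799/67.
2.1⁵ = 4084101/100000 falls short of 2799/67 but 2.1⁶ = 85766121/1000000 reaches it, so n = 6.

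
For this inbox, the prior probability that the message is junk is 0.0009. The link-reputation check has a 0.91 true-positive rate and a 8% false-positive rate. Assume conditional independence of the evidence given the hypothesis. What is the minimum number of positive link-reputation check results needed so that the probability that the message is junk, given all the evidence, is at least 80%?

Prior odds: 0.0009 ÷ 0.9991 = 9/9991.
Likelihood ratio of a positive result = 0.91/0.08 = 11.375.
Target odds: 0.8 ÷ 0.2 = 4.
Require 11.375ⁿ ≥ 4 ÷ (9/9991) = 39964/9.
11.375³ = 753571/512 falls short of 39964/9 but 11.375⁴ = 68574961/4096 reaches it, so n = 4.

4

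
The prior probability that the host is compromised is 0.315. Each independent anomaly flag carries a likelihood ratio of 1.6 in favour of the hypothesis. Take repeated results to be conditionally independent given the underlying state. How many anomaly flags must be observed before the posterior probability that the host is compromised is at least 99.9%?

Prior odds = 0.315/0.685 = 63/137.
Likelihood ratio per anomaly flag = 1.6.
Target odds: 0.999 ÷ 0.001 = 999.
Need (63/137) × 1.6ⁿ ≥ 999, i.e. 1.6ⁿ ≥ 15207/7.
1.6¹⁶ ≈1844.67 falls short of 15207/7 but 1.6¹⁷ ≈2951.48 reaches it, so n = 17.

17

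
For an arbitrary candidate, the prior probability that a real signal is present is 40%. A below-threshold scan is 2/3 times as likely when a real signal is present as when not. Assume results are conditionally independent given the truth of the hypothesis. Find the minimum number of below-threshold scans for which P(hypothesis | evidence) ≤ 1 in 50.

9

Prior odds: 0.4 ÷ 0.6 = 2/3.
Likelihood ratio per below-threshold scan = 2/3.
Target odds: 0.02 ÷ 0.98 = 1/49.
Need (2/3) × (2/3)ⁿ ≤ 1/49, i.e. (2/3)ⁿ ≤ 3/98.
(2/3)⁸ = 256/6561 is still above 3/98 but (2/3)⁹ = 512/19683 is at or below it, so n = 9.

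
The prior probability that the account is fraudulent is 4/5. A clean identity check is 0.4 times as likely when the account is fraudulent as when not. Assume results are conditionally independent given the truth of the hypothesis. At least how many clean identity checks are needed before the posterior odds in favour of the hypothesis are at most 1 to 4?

4

Prior odds: 0.8 ÷ 0.2 = 4.
Likelihood ratio per clean identity check = 0.4.
Target odds = 0.25.
Require 0.4ⁿ ≤ 0.25 ÷ 4 = 0.0625.
0.4³ = 0.064 is still above 0.0625 but 0.4⁴ = 0.0256 is at or below it, so n = 4.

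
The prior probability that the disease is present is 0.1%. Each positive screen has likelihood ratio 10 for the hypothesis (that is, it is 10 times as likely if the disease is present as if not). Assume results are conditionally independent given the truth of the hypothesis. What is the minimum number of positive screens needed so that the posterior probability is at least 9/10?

4

Prior odds = 0.001/0.999 = 1/999.
Likelihood ratio per positive screen = 10.
Target posterior odds = 0.9/0.1 = 9.
Require 10ⁿ ≥ 9 ÷ (1/999) = 8991.
10³ = 1000 falls short of 8991 but 10⁴ = 10000 reaches it, so n = 4.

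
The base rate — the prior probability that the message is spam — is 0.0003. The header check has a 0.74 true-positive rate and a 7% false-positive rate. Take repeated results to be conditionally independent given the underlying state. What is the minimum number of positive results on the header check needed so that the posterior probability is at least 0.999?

Prior odds: 0.0003 ÷ 0.9997 = 3/9997.
Likelihood ratio of a positive result = 0.74/0.07 = 74/7.
Target posterior odds = 0.999/0.001 = 999.
Need (3/9997) × (74/7)ⁿ ≥ 999, i.e. (74/7)ⁿ ≥ 3329001.
(74/7)⁶ ≈1.39573e+06 falls short of 3329001 but (74/7)⁷ ≈1.47549e+07 reaches it, so n = 7.

7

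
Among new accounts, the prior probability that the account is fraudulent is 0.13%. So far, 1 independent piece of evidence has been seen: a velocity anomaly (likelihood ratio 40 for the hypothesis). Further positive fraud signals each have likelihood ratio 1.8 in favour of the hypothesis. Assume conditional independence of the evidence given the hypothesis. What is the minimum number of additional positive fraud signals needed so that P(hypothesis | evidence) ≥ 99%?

Prior odds = 0.0013/0.9987 = 13/9987.
Bayes factor of the evidence already in hand = 40.
Odds after that evidence = (13/9987) × 40 = 520/9987.
Target odds = 0.99/0.01 = 99.
Need 1.8ⁿ ≥ 99 ÷ (520/9987) = 988713/520.
1.8¹² ≈1156.83 falls short of 988713/520 but 1.8¹³ ≈2082.3 reaches it, so n = 13.

13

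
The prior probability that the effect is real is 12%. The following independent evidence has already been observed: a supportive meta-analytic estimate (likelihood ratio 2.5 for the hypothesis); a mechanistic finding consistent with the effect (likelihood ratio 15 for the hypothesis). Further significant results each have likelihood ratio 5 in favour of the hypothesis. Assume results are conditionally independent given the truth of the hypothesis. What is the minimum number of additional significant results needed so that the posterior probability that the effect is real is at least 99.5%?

3

Prior odds = 0.12/0.88 = 3/22.
Combined Bayes factor of the evidence already in hand = 2.5 × 15 = 37.5.
Odds after that evidence = (3/22) × 37.5 = 225/44.
Target odds = 0.995/0.005 = 199.
Need 5ⁿ ≥ 199 ÷ (225/44) = 8756/225.
5² = 25 falls short of 8756/225 but 5³ = 125 reaches it, so n = 3.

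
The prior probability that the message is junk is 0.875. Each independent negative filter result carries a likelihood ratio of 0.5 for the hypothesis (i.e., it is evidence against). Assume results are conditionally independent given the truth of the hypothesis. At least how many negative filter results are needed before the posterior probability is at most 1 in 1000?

Prior odds = 0.875/0.125 = 7.
Likelihood ratio per negative filter result = 0.5.
Target posterior odds = 0.001/0.999 = 1/999.
Require 0.5ⁿ ≤ 1/999 ÷ 7 = 1/6993.
0.5¹² = 1/4096 is still above 1/6993 but 0.5¹³ = 1/8192 is at or below it, so n = 13.

13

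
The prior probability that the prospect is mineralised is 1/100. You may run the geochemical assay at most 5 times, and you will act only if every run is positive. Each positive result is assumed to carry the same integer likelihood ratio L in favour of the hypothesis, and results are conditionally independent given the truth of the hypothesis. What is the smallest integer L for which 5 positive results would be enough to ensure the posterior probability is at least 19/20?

5

Prior odds = 0.01/0.99 = 1/99.
Target odds = 0.95/0.05 = 19.
Need L⁵ ≥ 19 ÷ (1/99) = 1881.
4⁵ = 1024 < 1881 ≤ 3125 = 5⁵, so L = 5.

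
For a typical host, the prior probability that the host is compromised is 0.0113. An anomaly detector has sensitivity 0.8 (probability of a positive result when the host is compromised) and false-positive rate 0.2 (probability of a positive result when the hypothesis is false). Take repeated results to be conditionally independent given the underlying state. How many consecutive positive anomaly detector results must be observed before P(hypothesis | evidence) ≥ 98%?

7

Prior odds: 0.0113 ÷ 0.9887 = 113/9887.
Likelihood ratio of a positive result = 0.8/0.2 = 4.
Target odds: 0.98 ÷ 0.02 = 49.
Require 4ⁿ ≥ 49 ÷ (113/9887) = 484463/113.
4⁶ = 4096 falls short of 484463/113 but 4⁷ = 16384 reaches it, so n = 7.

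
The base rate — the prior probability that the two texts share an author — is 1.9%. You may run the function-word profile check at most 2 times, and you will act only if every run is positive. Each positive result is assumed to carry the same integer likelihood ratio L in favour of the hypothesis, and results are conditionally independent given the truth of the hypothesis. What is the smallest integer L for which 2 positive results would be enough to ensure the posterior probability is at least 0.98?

51

Prior odds = 0.019/0.981 = 19/981.
Target odds = 0.98/0.02 = 49.
Need L² ≥ 49 ÷ (19/981) = 48069/19.
50² = 2500 < 48069/19 ≤ 2601 = 51², so L = 51.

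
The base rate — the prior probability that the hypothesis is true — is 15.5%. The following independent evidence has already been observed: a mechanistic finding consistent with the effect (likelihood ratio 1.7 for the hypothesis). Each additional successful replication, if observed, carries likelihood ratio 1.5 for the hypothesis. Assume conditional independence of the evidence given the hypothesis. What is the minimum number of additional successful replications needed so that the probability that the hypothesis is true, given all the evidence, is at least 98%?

Prior odds = 0.155/0.845 = 31/169.
Bayes factor of the evidence already in hand = 1.7.
Odds after that evidence = (31/169) × 1.7 = 527/1690.
Target odds = 0.98/0.02 = 49.
Need 1.5ⁿ ≥ 49 ÷ (527/1690) = 82810/527.
1.5¹² = 531441/4096 falls short of 82810/527 but 1.5¹³ = 1594323/8192 reaches it, so n = 13.

13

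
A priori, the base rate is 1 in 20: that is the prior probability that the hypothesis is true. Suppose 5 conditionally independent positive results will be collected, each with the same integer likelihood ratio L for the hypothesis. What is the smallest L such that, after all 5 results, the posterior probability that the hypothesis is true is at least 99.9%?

8

Prior odds = 0.05/0.95 = 1/19.
Target odds = 0.999/0.001 = 999.
Need L⁵ ≥ 999 ÷ (1/19) = 18981.
7⁵ = 16807 < 18981 ≤ 32768 = 8⁵, so L = 8.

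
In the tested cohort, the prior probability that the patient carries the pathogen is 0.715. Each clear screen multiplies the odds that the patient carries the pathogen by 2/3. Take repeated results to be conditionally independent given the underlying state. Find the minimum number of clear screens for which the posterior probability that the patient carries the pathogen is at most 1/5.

Prior odds: 0.715 ÷ 0.285 = 143/57.
Likelihood ratio per clear screen = 2/3.
Target posterior odds = 0.2/0.8 = 0.25.
Require (2/3)ⁿ ≤ 0.25 ÷ (143/57) = 57/572.
(2/3)⁵ = 32/243 is still above 57/572 but (2/3)⁶ = 64/729 is at or below it, so n = 6.

6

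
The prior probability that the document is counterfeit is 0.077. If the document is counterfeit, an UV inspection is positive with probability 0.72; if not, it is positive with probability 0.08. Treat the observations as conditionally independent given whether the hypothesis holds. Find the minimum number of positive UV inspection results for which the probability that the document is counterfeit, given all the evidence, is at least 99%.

4

Prior odds: 0.077 ÷ 0.923 = 77/923.
Likelihood ratio of a positive = 0.72/0.08 = 9.
Target odds: 0.99 ÷ 0.01 = 99.
Require 9ⁿ ≥ 99 ÷ (77/923) = 8307/7.
9³ = 729 falls short of 8307/7 but 9⁴ = 6561 reaches it, so n = 4.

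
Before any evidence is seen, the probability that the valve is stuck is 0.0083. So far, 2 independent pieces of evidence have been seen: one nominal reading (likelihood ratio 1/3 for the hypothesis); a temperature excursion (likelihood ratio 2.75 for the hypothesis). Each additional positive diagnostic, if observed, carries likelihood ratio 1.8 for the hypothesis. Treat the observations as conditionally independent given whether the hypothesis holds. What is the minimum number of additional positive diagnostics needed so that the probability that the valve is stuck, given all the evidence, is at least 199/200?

Prior odds = 0.0083/0.9917 = 83/9917.
Combined Bayes factor of the evidence already in hand = (1/3) × 2.75 = 11/12.
Odds after that evidence = (83/9917) × 11/12 = 913/119004.
Target odds = 0.995/0.005 = 199.
Need 1.8ⁿ ≥ 199 ÷ (913/119004) = 23681796/913.
1.8¹⁷ ≈21859.1 falls short of 23681796/913 but 1.8¹⁸ ≈39346.4 reaches it, so n = 18.

18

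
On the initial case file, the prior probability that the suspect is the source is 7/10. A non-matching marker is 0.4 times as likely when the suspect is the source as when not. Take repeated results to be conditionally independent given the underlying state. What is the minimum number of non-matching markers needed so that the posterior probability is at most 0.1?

4

Prior odds: 0.7 ÷ 0.3 = 7/3.
Likelihood ratio per non-matching marker = 0.4.
Target posterior odds = 0.1/0.9 = 1/9.
Require 0.4ⁿ ≤ 1/9 ÷ (7/3) = 1/21.
0.4³ = 0.064 is still above 1/21 but 0.4⁴ = 0.0256 is at or below it, so n = 4.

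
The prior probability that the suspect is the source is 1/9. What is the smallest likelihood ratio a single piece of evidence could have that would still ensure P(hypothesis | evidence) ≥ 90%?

72

Prior odds = (1/9)/(8/9) = 0.125.
Target odds = 0.9/0.1 = 9.
Required Bayes factor = 9 ÷ 0.125 = 72.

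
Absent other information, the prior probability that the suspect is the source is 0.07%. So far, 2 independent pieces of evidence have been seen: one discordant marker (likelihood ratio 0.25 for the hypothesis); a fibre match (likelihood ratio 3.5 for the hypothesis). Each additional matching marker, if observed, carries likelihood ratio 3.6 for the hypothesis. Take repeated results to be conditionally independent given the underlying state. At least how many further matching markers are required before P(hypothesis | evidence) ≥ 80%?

Prior odds = 0.0007/0.9993 = 7/9993.
Combined Bayes factor of the evidence already in hand = 0.25 × 3.5 = 0.875.
Odds after that evidence = (7/9993) × 0.875 = 49/79944.
Target odds = 0.8/0.2 = 4.
Need 3.6ⁿ ≥ 4 ÷ (49/79944) = 319776/49.
3.6⁶ = 34012224/15625 falls short of 319776/49 but 3.6⁷ = 612220032/78125 reaches it, so n = 7.

7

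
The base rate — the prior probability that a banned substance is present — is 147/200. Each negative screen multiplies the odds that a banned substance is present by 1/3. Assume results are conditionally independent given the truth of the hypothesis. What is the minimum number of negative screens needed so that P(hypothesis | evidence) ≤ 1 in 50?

5

Prior odds = 0.735/0.265 = 147/53.
Likelihood ratio per negative screen = 1/3.
Target odds: 0.02 ÷ 0.98 = 1/49.
Require (1/3)ⁿ ≤ 1/49 ÷ (147/53) = 53/7203.
(1/3)⁴ = 1/81 is still above 53/7203 but (1/3)⁵ = 1/243 is at or below it, so n = 5.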